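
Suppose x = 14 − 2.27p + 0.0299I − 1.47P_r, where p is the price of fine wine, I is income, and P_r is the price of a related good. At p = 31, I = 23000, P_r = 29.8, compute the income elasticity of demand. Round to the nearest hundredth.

First evaluate x: 14 − 2.27(31) + 0.0299(23000) − 1.47(29.8) = 14 − 70.37 + 687.7 − 43.806 = 587.524.
∂x/∂I = +0.0299, so E_I = 0.0299·(23000/587.524) ≈ 1.17.
E_I > 1: normal good (luxury).

1.17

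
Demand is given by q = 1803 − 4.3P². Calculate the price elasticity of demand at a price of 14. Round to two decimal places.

At P = 14, q = 960.2.
dq/dP = −2·4.3·P = −120.4.
Point elasticity E = (dq/dP)·(P/q) = -120.4 × 14/960.2 ≈ -1.76.
|E| > 1, so demand is elastic at this price.

-1.76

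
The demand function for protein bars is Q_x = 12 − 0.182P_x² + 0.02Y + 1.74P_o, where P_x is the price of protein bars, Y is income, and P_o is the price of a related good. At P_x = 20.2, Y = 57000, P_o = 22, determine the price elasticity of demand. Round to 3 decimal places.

Q_x = 12 − 0.182(20.2)² + 0.02(57000) + 1.74(22) = 12 − 74.2633 + 1140 + 38.28 = 1116.0167.
∂Q_x/∂P_x = −2·0.182·P_x = -7.3528, so E_p = -7.3528·(20.2/1116.0167) ≈ -0.133.
|E_p| < 1: demand is inelastic.

-0.133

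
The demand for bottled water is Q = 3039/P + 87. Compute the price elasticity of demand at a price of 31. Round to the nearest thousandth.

At P = 31, Q = 185.0323.
dQ/dP = −3039/P² = −3.1623.
Point elasticity E = (dQ/dP)·(P/Q) = -3.1623 × 31/185.0323 ≈ -0.530.
|E| < 1, so demand is inelastic at this price.

-0.530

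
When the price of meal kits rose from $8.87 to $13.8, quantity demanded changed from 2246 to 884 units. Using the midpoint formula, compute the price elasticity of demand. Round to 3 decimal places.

%Δq = (884 − 2246)/[(2246 + 884)/2] = -1362/1565 ≈ -0.8703.
%ΔP = (13.8 − 8.87)/[(8.87 + 13.8)/2] = 4.93/11.335 ≈ 0.4349.
Arc elasticity E = %Δq/%ΔP ≈ -0.8703/0.4349 ≈ -2.001.
|E| > 1: demand is elastic over this range.

-2.001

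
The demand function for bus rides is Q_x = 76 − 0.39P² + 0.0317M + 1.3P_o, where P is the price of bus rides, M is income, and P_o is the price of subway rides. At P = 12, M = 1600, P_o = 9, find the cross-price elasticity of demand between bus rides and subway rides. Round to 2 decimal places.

At the given point, Q_x = 76 − 0.39(12)² + 0.0317(1600) + 1.3(9) = 76 − 56.16 + 50.72 + 11.7 = 82.26.
∂Q_x/∂P_o = +1.3, so E_xy = 1.3·(9/82.26) ≈ 0.14.
E_xy > 0: the goods are substitutes.

0.14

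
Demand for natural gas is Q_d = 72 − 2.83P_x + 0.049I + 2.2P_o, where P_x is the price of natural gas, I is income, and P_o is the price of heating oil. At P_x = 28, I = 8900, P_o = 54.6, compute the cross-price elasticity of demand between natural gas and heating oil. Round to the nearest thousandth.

Substituting, Q_d = 72 − 2.83(28) + 0.049(8900) + 2.2(54.6) = 72 − 79.24 + 436.1 + 120.12 = 548.98.
∂Q_d/∂P_o = +2.2, so E_xy = 2.2·(54.6/548.98) ≈ 0.219.
E_xy > 0: the goods are substitutes.

0.219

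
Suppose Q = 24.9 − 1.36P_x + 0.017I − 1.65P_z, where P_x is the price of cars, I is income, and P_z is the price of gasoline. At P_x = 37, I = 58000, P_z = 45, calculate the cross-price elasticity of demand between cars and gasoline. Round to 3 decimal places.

-0.084

Evaluating quantity at (P_x, I, P_z) gives Q = 24.9 − 1.36(37) + 0.017(58000) − 1.65(45) = 24.9 − 50.32 + 986 − 74.25 = 886.33.
∂Q/∂P_z = −1.65, so E_xy = -1.65·(45/886.33) ≈ -0.084.
E_xy < 0: the goods are complements.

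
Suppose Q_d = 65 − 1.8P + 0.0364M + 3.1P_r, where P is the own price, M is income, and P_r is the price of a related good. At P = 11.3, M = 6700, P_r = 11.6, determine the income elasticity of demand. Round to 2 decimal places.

First evaluate Q_d: 65 − 1.8(11.3) + 0.0364(6700) + 3.1(11.6) = 65 − 20.34 + 243.88 + 35.96 = 324.5.
∂Q_d/∂M = +0.0364, so E_I = 0.0364·(6700/324.5) ≈ 0.75.
E_I ∈ (0,1): normal good (necessity).

0.75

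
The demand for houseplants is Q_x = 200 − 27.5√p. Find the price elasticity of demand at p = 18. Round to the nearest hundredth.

-0.70

At p = 18, Q_x = 83.3274.
dQ_x/dp = −27.5/(2√p) = −27.5/(2·4.2426).
Point elasticity E = (dQ_x/dp)·(p/Q_x) = -3.2409 × 18/83.3274 ≈ -0.70.
|E| < 1, so demand is inelastic at this price.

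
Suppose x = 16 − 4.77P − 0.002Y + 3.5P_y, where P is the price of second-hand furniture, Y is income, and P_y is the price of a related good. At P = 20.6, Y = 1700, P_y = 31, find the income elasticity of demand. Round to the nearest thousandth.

-0.149

Evaluating quantity at (P, Y, P_y) gives x = 16 − 4.77(20.6) − 0.002(1700) + 3.5(31) = 16 − 98.262 − 3.4 + 108.5 = 22.838.
∂x/∂Y = −0.002, so E_I = -0.002·(1700/22.838) ≈ -0.149.
E_I < 0: inferior good.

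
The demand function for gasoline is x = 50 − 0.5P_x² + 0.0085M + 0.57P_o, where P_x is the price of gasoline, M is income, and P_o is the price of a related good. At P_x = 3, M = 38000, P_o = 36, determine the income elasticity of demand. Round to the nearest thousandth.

0.830

At the given point, x = 50 − 0.5(3)² + 0.0085(38000) + 0.57(36) = 50 − 4.5 + 323 + 20.52 = 389.02.
∂x/∂M = +0.0085, so E_I = 0.0085·(38000/389.02) ≈ 0.830.
E_I ∈ (0,1): normal good (necessity).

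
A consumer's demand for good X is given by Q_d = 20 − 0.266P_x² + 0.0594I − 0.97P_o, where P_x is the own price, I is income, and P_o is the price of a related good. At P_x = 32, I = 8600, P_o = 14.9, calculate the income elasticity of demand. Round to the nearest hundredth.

2.09

First evaluate Q_d: 20 − 0.266(32)² + 0.0594(8600) − 0.97(14.9) = 20 − 272.384 + 510.84 − 14.453 = 244.003.
∂Q_d/∂I = +0.0594, so E_I = 0.0594·(8600/244.003) ≈ 2.09.
E_I > 1: normal good (luxury).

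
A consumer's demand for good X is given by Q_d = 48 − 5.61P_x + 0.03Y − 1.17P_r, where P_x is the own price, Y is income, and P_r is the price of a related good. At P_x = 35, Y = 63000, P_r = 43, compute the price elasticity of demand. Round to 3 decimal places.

Evaluating quantity at (P_x, Y, P_r) gives Q_d = 48 − 5.61(35) + 0.03(63000) − 1.17(43) = 48 − 196.35 + 1890 − 50.31 = 1691.34.
∂Q_d/∂P_x = −5.61, so E_p = (−5.61)·(35/1691.34) ≈ -0.116.
|E_p| < 1: demand is inelastic.

-0.116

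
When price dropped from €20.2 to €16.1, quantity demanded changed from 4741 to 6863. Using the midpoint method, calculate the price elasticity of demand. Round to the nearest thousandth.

%ΔQ = (6863 − 4741)/[(4741 + 6863)/2] = 2122/5802 ≈ 0.3657.
%Δp = (16.1 − 20.2)/[(20.2 + 16.1)/2] = -4.1/18.15 ≈ -0.2259.
Arc elasticity E = %ΔQ/%Δp ≈ 0.3657/-0.2259 ≈ -1.619.
|E| > 1: demand is elastic over this range.

-1.619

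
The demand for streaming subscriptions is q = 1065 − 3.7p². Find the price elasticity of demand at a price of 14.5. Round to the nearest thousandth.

-5.420

At p = 14.5, q = 287.075.
dq/dp = −2·3.7·p = −107.3.
Point elasticity E = (dq/dp)·(p/q) = -107.3 × 14.5/287.075 ≈ -5.420.
|E| > 1, so demand is elastic at this price.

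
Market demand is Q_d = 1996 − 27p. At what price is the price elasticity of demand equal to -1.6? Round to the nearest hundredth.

45.49

Set −bp/(a − bp) = −1.6 ⇒ bp = 1.6(a − bp) ⇒ bp(1+1.6) = 1.6·a.
p = 1.6·1996/(27·2.6) ≈ 45.49.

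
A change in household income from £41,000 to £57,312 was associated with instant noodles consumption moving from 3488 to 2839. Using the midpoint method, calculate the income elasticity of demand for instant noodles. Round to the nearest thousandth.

%ΔQ = (2839 − 3488)/[(3488+2839)/2] = -649/3163.5 ≈ -0.2052.
%ΔI = (57,312 − 41,000)/[(41,000+57,312)/2] = 16312/49156 ≈ 0.3318.
E_I = %ΔQ/%ΔI ≈ -0.618.
E_I < 0: inferior good.

-0.618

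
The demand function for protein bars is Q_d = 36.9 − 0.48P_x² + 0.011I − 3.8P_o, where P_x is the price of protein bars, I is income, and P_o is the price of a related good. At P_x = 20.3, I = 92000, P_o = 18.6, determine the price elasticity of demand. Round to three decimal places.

-0.507

Q_d = 36.9 − 0.48(20.3)² + 0.011(92000) − 3.8(18.6) = 36.9 − 197.8032 + 1012 − 70.68 = 780.4168.
∂Q_d/∂P_x = −2·0.48·P_x = -19.488, so E_p = -19.488·(20.3/780.4168) ≈ -0.507.
|E_p| < 1: demand is inelastic.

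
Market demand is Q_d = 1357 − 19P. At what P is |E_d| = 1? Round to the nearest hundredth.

35.71

For linear demand Q_d = a − bP, E = −bP/(a − bP). |E| = 1 ⇒ bP = a − bP ⇒ P = a/(2b).
P = 1357/(2·19) ≈ 35.71.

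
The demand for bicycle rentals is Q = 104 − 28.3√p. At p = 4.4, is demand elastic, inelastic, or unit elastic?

At p = 4.4, Q = 44.6374.
dQ/dp = −28.3/(2√p) = −28.3/(2·2.0976).
Point elasticity E = (dQ/dp)·(p/Q) = -6.7457 × 4.4/44.6374 ≈ -0.665.
|E| ≈ 0.665 < 1, so demand is inelastic.

inelastic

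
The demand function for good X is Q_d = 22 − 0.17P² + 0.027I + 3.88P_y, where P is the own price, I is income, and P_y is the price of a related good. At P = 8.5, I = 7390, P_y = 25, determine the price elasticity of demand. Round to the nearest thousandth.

First evaluate Q_d: 22 − 0.17(8.5)² + 0.027(7390) + 3.88(25) = 22 − 12.2825 + 199.53 + 97 = 306.2475.
∂Q_d/∂P = −2·0.17·P = -2.89, so E_p = -2.89·(8.5/306.2475) ≈ -0.080.
|E_p| < 1: demand is inelastic.

-0.080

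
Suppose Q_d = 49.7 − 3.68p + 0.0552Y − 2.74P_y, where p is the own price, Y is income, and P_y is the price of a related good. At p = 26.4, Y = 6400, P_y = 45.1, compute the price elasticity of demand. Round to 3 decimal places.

-0.533

Q_d = 49.7 − 3.68(26.4) + 0.0552(6400) − 2.74(45.1) = 49.7 − 97.152 + 353.28 − 123.574 = 182.254.
∂Q_d/∂p = −3.68, so E_p = (−3.68)·(26.4/182.254) ≈ -0.533.
|E_p| < 1: demand is inelastic.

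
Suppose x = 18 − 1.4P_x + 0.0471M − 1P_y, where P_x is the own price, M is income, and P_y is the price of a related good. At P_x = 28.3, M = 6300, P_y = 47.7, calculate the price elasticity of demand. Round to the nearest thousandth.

-0.174

At the given point, x = 18 − 1.4(28.3) + 0.0471(6300) − 1(47.7) = 18 − 39.62 + 296.73 − 47.7 = 227.41.
∂x/∂P_x = −1.4, so E_p = (−1.4)·(28.3/227.41) ≈ -0.174.
|E_p| < 1: demand is inelastic.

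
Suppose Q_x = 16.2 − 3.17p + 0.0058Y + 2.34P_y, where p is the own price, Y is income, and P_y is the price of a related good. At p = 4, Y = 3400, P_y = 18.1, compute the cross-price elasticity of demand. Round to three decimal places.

0.646

Q_x = 16.2 − 3.17(4) + 0.0058(3400) + 2.34(18.1) = 16.2 − 12.68 + 19.72 + 42.354 = 65.594.
∂Q_x/∂P_y = +2.34, so E_xy = 2.34·(18.1/65.594) ≈ 0.646.
E_xy > 0: the goods are substitutes.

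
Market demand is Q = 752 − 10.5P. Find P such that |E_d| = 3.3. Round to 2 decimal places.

Set −bP/(a − bP) = −3.3 ⇒ bP = 3.3(a − bP) ⇒ bP(1+3.3) = 3.3·a.
P = 3.3·752/(10.5·4.3) ≈ 54.96.

54.96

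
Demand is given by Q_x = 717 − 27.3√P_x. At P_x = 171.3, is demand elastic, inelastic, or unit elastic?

inelastic

At P_x = 171.3, Q_x = 359.6932.
dQ_x/dP_x = −27.3/(2√P_x) = −27.3/(2·13.0882).
Point elasticity E = (dQ_x/dP_x)·(P_x/Q_x) = -1.0429 × 171.3/359.6932 ≈ -0.497.
|E| ≈ 0.497 < 1, so demand is inelastic.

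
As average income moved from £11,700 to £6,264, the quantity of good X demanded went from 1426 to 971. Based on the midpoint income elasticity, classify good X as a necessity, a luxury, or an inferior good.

necessity

%ΔQ = (971 − 1426)/[(1426+971)/2] = -455/1198.5 ≈ -0.3796.
%ΔI = (6,264 − 11,700)/[(11,700+6,264)/2] = -5436/8982 ≈ -0.6052.
E_I = %ΔQ/%ΔI ≈ 0.627.
E_I ∈ (0,1): normal good (necessity).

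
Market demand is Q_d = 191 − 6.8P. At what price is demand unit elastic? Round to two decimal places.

14.04

For linear demand Q_d = a − bP, E = −bP/(a − bP). |E| = 1 ⇒ bP = a − bP ⇒ P = a/(2b).
P = 191/(2·6.8) ≈ 14.04.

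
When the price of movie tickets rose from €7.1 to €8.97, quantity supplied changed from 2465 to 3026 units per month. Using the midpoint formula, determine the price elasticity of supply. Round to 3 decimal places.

0.878

%ΔQ = (3026 − 2465)/[(2465 + 3026)/2] = 561/2745.5 ≈ 0.2043.
%ΔP = (8.97 − 7.1)/[(7.1 + 8.97)/2] = 1.87/8.035 ≈ 0.2327.
Arc elasticity E = %ΔQ/%ΔP ≈ 0.2043/0.2327 ≈ 0.878.
|E| < 1: supply is inelastic over this range.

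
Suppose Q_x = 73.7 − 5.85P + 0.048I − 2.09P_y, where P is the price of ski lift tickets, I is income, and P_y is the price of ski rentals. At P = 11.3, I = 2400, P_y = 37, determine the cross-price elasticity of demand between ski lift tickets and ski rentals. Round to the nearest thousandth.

First evaluate Q_x: 73.7 − 5.85(11.3) + 0.048(2400) − 2.09(37) = 73.7 − 66.105 + 115.2 − 77.33 = 45.465.
∂Q_x/∂P_y = −2.09, so E_xy = -2.09·(37/45.465) ≈ -1.701.
E_xy < 0: the goods are complements.

-1.701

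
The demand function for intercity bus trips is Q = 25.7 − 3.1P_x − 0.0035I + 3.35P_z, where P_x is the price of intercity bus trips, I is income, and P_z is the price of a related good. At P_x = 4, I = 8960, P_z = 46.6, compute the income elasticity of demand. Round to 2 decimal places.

-0.23

Substituting, Q = 25.7 − 3.1(4) − 0.0035(8960) + 3.35(46.6) = 25.7 − 12.4 − 31.36 + 156.11 = 138.05.
∂Q/∂I = −0.0035, so E_I = -0.0035·(8960/138.05) ≈ -0.23.
E_I < 0: inferior good.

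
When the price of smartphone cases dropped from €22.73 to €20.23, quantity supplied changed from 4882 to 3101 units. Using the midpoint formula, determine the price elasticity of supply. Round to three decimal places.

3.834

%ΔQ = (3101 − 4882)/[(4882 + 3101)/2] = -1781/3991.5 ≈ -0.4462.
%ΔP = (20.23 − 22.73)/[(22.73 + 20.23)/2] = -2.5/21.48 ≈ -0.1164.
Arc elasticity E = %ΔQ/%ΔP ≈ -0.4462/-0.1164 ≈ 3.834.
|E| > 1: supply is elastic over this range.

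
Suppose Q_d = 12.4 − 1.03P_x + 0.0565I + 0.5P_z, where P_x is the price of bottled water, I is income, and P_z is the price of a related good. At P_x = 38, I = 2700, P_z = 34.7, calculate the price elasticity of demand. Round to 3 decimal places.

-0.273

At the given point, Q_d = 12.4 − 1.03(38) + 0.0565(2700) + 0.5(34.7) = 12.4 − 39.14 + 152.55 + 17.35 = 143.16.
∂Q_d/∂P_x = −1.03, so E_p = (−1.03)·(38/143.16) ≈ -0.273.
|E_p| < 1: demand is inelastic.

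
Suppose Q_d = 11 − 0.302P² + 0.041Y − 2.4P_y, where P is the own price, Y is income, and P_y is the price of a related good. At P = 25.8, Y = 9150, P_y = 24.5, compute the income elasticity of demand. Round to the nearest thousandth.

2.970

Evaluating quantity at (P, Y, P_y) gives Q_d = 11 − 0.302(25.8)² + 0.041(9150) − 2.4(24.5) = 11 − 201.0233 + 375.15 − 58.8 = 126.3267.
∂Q_d/∂Y = +0.041, so E_I = 0.041·(9150/126.3267) ≈ 2.970.
E_I > 1: normal good (luxury).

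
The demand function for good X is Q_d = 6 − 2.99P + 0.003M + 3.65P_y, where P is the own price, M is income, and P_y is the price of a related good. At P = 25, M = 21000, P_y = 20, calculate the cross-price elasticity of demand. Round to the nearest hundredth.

First evaluate Q_d: 6 − 2.99(25) + 0.003(21000) + 3.65(20) = 6 − 74.75 + 63 + 73 = 67.25.
∂Q_d/∂P_y = +3.65, so E_xy = 3.65·(20/67.25) ≈ 1.09.
E_xy > 0: the goods are substitutes.

1.09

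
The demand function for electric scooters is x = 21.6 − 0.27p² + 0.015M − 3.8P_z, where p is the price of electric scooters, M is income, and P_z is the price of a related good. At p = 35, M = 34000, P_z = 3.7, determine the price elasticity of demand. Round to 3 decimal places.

x = 21.6 − 0.27(35)² + 0.015(34000) − 3.8(3.7) = 21.6 − 330.75 + 510 − 14.06 = 186.79.
∂x/∂p = −2·0.27·p = -18.9, so E_p = -18.9·(35/186.79) ≈ -3.541.
|E_p| > 1: demand is elastic.

-3.541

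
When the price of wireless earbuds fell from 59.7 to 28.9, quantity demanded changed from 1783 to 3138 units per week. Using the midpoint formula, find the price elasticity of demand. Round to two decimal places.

-0.79

%Δq = (3138 − 1783)/[(1783 + 3138)/2] = 1355/2460.5 ≈ 0.5507.
%Δp = (28.9 − 59.7)/[(59.7 + 28.9)/2] = -30.8/44.3 ≈ -0.6953.
Arc elasticity E = %Δq/%Δp ≈ 0.5507/-0.6953 ≈ -0.79.
|E| < 1: demand is inelastic over this range.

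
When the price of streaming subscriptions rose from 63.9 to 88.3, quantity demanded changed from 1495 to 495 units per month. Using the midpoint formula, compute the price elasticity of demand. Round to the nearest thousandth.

-3.135

%Δq = (495 − 1495)/[(1495 + 495)/2] = -1000/995 ≈ -1.0050.
%Δp = (88.3 − 63.9)/[(63.9 + 88.3)/2] = 24.4/76.1 ≈ 0.3206.
Arc elasticity E = %Δq/%Δp ≈ -1.0050/0.3206 ≈ -3.135.
|E| > 1: demand is elastic over this range.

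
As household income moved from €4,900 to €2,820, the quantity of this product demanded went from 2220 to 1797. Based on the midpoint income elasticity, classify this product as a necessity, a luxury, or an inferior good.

necessity

%ΔQ = (1797 − 2220)/[(2220+1797)/2] = -423/2008.5 ≈ -0.2106.
%ΔI = (2,820 − 4,900)/[(4,900+2,820)/2] = -2080/3860 ≈ -0.5389.
E_I = %ΔQ/%ΔI ≈ 0.391.
E_I ∈ (0,1): normal good (necessity).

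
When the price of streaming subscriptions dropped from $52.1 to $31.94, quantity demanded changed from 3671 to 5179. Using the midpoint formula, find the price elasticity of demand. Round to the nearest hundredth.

-0.71

%ΔQ = (5179 − 3671)/[(3671 + 5179)/2] = 1508/4425 ≈ 0.3408.
%ΔP = (31.94 − 52.1)/[(52.1 + 31.94)/2] = -20.16/42.02 ≈ -0.4798.
Arc elasticity E = %ΔQ/%ΔP ≈ 0.3408/-0.4798 ≈ -0.71.
|E| < 1: demand is inelastic over this range.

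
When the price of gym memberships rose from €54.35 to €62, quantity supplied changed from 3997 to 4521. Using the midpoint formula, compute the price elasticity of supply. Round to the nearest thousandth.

0.936

%ΔQ = (4521 − 3997)/[(3997 + 4521)/2] = 524/4259 ≈ 0.1230.
%Δp = (62 − 54.35)/[(54.35 + 62)/2] = 7.65/58.175 ≈ 0.1315.
Arc elasticity E = %ΔQ/%Δp ≈ 0.1230/0.1315 ≈ 0.936.
|E| < 1: supply is inelastic over this range.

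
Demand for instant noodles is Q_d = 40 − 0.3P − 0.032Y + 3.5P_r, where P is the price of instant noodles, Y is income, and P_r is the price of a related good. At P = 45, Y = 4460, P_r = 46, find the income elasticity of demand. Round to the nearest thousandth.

First evaluate Q_d: 40 − 0.3(45) − 0.032(4460) + 3.5(46) = 40 − 13.5 − 142.72 + 161 = 44.78.
∂Q_d/∂Y = −0.032, so E_I = -0.032·(4460/44.78) ≈ -3.187.
E_I < 0: inferior good.

-3.187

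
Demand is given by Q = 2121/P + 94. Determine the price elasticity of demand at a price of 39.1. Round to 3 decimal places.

-0.366

At P = 39.1, Q = 148.2455.
dQ/dP = −2121/P² = −1.3874.
Point elasticity E = (dQ/dP)·(P/Q) = -1.3874 × 39.1/148.2455 ≈ -0.366.
|E| < 1, so demand is inelastic at this price.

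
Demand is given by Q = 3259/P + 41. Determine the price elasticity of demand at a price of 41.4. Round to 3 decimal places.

At P = 41.4, Q = 119.7198.
dQ/dP = −3259/P² = −1.9014.
Point elasticity E = (dQ/dP)·(P/Q) = -1.9014 × 41.4/119.7198 ≈ -0.658.
|E| < 1, so demand is inelastic at this price.

-0.658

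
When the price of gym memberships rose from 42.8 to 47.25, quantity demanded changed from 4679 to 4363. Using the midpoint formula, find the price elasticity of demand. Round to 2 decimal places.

-0.71

%Δq = (4363 − 4679)/[(4679 + 4363)/2] = -316/4521 ≈ -0.0699.
%ΔP = (47.25 − 42.8)/[(42.8 + 47.25)/2] = 4.45/45.025 ≈ 0.0988.
Arc elasticity E = %Δq/%ΔP ≈ -0.0699/0.0988 ≈ -0.71.
|E| < 1: demand is inelastic over this range.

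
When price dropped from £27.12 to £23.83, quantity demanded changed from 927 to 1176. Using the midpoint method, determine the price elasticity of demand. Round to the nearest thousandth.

-1.834

%ΔQ = (1176 − 927)/[(927 + 1176)/2] = 249/1051.5 ≈ 0.2368.
%ΔP = (23.83 − 27.12)/[(27.12 + 23.83)/2] = -3.29/25.475 ≈ -0.1291.
Arc elasticity E = %ΔQ/%ΔP ≈ 0.2368/-0.1291 ≈ -1.834.
|E| > 1: demand is elastic over this range.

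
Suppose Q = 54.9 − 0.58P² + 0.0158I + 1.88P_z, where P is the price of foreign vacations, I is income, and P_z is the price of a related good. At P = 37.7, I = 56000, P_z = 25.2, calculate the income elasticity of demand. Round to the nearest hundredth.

5.44

Evaluating quantity at (P, I, P_z) gives Q = 54.9 − 0.58(37.7)² + 0.0158(56000) + 1.88(25.2) = 54.9 − 824.3482 + 884.8 + 47.376 = 162.7278.
∂Q/∂I = +0.0158, so E_I = 0.0158·(56000/162.7278) ≈ 5.44.
E_I > 1: normal good (luxury).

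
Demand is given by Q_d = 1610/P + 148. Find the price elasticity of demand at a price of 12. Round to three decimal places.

-0.475

At P = 12, Q_d = 282.1667.
dQ_d/dP = −1610/P² = −11.1806.
Point elasticity E = (dQ_d/dP)·(P/Q_d) = -11.1806 × 12/282.1667 ≈ -0.475.
|E| < 1, so demand is inelastic at this price.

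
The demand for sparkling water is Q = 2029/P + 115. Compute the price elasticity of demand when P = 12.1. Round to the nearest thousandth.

-0.593

At P = 12.1, Q = 282.686.
dQ/dP = −2029/P² = −13.8583.
Point elasticity E = (dQ/dP)·(P/Q) = -13.8583 × 12.1/282.686 ≈ -0.593.
|E| < 1, so demand is inelastic at this price.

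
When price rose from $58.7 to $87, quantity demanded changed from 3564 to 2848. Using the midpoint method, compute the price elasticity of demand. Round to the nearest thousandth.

%ΔQ = (2848 − 3564)/[(3564 + 2848)/2] = -716/3206 ≈ -0.2233.
%Δp = (87 − 58.7)/[(58.7 + 87)/2] = 28.3/72.85 ≈ 0.3885.
Arc elasticity E = %ΔQ/%Δp ≈ -0.2233/0.3885 ≈ -0.575.
|E| < 1: demand is inelastic over this range.

-0.575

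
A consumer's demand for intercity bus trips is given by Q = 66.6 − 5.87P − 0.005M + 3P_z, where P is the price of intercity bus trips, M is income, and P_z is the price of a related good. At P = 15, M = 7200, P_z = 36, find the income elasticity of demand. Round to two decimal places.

-0.71

First evaluate Q: 66.6 − 5.87(15) − 0.005(7200) + 3(36) = 66.6 − 88.05 − 36 + 108 = 50.55.
∂Q/∂M = −0.005, so E_I = -0.005·(7200/50.55) ≈ -0.71.
E_I < 0: inferior good.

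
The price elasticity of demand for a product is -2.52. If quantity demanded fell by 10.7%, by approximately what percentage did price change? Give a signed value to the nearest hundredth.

%ΔQ ≈ E × %ΔP ⇒ %ΔP = %ΔQ / E = (-10.7%)/(-2.52) ≈ 4.25%.

4.25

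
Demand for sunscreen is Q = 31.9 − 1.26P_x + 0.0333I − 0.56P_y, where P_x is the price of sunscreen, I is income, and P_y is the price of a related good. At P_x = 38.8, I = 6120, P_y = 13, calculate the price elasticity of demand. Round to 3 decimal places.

-0.272

Evaluating quantity at (P_x, I, P_y) gives Q = 31.9 − 1.26(38.8) + 0.0333(6120) − 0.56(13) = 31.9 − 48.888 + 203.796 − 7.28 = 179.528.
∂Q/∂P_x = −1.26, so E_p = (−1.26)·(38.8/179.528) ≈ -0.272.
|E_p| < 1: demand is inelastic.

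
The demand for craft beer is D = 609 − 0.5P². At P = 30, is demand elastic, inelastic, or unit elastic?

elastic

At P = 30, D = 159.
dD/dP = −2·0.5·P = −30.
Point elasticity E = (dD/dP)·(P/D) = -30 × 30/159 ≈ -5.660.
|E| ≈ 5.660 > 1, so demand is elastic.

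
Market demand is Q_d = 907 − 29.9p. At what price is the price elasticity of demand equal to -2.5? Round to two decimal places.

Set −bp/(a − bp) = −2.5 ⇒ bp = 2.5(a − bp) ⇒ bp(1+2.5) = 2.5·a.
p = 2.5·907/(29.9·3.5) ≈ 21.67.

21.67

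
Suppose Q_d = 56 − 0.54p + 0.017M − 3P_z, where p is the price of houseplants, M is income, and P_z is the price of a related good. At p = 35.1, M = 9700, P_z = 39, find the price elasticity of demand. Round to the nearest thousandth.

-0.223

First evaluate Q_d: 56 − 0.54(35.1) + 0.017(9700) − 3(39) = 56 − 18.954 + 164.9 − 117 = 84.946.
∂Q_d/∂p = −0.54, so E_p = (−0.54)·(35.1/84.946) ≈ -0.223.
|E_p| < 1: demand is inelastic.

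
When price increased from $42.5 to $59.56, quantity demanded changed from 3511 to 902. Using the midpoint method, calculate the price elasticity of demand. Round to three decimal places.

%ΔQ = (902 − 3511)/[(3511 + 902)/2] = -2609/2206.5 ≈ -1.1824.
%ΔP = (59.56 − 42.5)/[(42.5 + 59.56)/2] = 17.06/51.03 ≈ 0.3343.
Arc elasticity E = %ΔQ/%ΔP ≈ -1.1824/0.3343 ≈ -3.537.
|E| > 1: demand is elastic over this range.

-3.537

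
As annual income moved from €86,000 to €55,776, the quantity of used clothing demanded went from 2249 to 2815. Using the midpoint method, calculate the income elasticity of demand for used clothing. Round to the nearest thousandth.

%ΔQ = (2815 − 2249)/[(2249+2815)/2] = 566/2532 ≈ 0.2235.
%ΔI = (55,776 − 86,000)/[(86,000+55,776)/2] = -30224/70888 ≈ -0.4264.
E_I = %ΔQ/%ΔI ≈ -0.524.
E_I < 0: inferior good.

-0.524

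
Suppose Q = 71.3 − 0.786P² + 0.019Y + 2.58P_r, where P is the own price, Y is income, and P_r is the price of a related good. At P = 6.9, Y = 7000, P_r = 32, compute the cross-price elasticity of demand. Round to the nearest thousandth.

0.331

At the given point, Q = 71.3 − 0.786(6.9)² + 0.019(7000) + 2.58(32) = 71.3 − 37.4215 + 133 + 82.56 = 249.4385.
∂Q/∂P_r = +2.58, so E_xy = 2.58·(32/249.4385) ≈ 0.331.
E_xy > 0: the goods are substitutes.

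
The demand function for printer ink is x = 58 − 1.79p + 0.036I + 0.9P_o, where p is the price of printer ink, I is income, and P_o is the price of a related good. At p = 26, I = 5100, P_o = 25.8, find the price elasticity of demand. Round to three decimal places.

-0.213

At the given point, x = 58 − 1.79(26) + 0.036(5100) + 0.9(25.8) = 58 − 46.54 + 183.6 + 23.22 = 218.28.
∂x/∂p = −1.79, so E_p = (−1.79)·(26/218.28) ≈ -0.213.
|E_p| < 1: demand is inelastic.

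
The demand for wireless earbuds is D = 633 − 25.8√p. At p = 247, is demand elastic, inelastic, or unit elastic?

inelastic

At p = 247, D = 227.5212.
dD/dp = −25.8/(2√p) = −25.8/(2·15.7162).
Point elasticity E = (dD/dp)·(p/D) = -0.8208 × 247/227.5212 ≈ -0.891.
|E| ≈ 0.891 < 1, so demand is inelastic.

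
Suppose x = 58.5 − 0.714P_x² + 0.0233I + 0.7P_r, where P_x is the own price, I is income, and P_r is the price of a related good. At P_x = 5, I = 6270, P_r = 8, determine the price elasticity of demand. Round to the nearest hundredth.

-0.19

Substituting, x = 58.5 − 0.714(5)² + 0.0233(6270) + 0.7(8) = 58.5 − 17.85 + 146.091 + 5.6 = 192.341.
∂x/∂P_x = −2·0.714·P_x = -7.14, so E_p = -7.14·(5/192.341) ≈ -0.19.
|E_p| < 1: demand is inelastic.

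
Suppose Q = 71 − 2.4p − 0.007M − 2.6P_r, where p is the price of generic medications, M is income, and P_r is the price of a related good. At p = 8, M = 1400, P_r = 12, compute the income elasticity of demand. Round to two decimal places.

First evaluate Q: 71 − 2.4(8) − 0.007(1400) − 2.6(12) = 71 − 19.2 − 9.8 − 31.2 = 10.8.
∂Q/∂M = −0.007, so E_I = -0.007·(1400/10.8) ≈ -0.91.
E_I < 0: inferior good.

-0.91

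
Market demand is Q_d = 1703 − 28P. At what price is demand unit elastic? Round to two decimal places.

For linear demand Q_d = a − bP, E = −bP/(a − bP). |E| = 1 ⇒ bP = a − bP ⇒ P = a/(2b).
P = 1703/(2·28) ≈ 30.41.

30.41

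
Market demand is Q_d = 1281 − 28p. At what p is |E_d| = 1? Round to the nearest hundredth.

For linear demand Q_d = a − bp, E = −bp/(a − bp). |E| = 1 ⇒ bp = a − bp ⇒ p = a/(2b).
p = 1281/(2·28) ≈ 22.88.

22.88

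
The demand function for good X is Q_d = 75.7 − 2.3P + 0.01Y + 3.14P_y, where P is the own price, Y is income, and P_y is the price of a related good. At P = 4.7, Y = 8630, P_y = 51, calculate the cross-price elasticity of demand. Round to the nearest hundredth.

Q_d = 75.7 − 2.3(4.7) + 0.01(8630) + 3.14(51) = 75.7 − 10.81 + 86.3 + 160.14 = 311.33.
∂Q_d/∂P_y = +3.14, so E_xy = 3.14·(51/311.33) ≈ 0.51.
E_xy > 0: the goods are substitutes.

0.51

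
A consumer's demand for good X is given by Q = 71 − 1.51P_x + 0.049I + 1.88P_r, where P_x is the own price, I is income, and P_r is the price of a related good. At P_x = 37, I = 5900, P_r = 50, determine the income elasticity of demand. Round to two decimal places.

Q = 71 − 1.51(37) + 0.049(5900) + 1.88(50) = 71 − 55.87 + 289.1 + 94 = 398.23.
∂Q/∂I = +0.049, so E_I = 0.049·(5900/398.23) ≈ 0.73.
E_I ∈ (0,1): normal good (necessity).

0.73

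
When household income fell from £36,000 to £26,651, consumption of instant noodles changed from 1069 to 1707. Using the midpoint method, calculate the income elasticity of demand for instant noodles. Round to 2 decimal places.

-1.54

%ΔQ = (1707 − 1069)/[(1069+1707)/2] = 638/1388 ≈ 0.4597.
%ΔI = (26,651 − 36,000)/[(36,000+26,651)/2] = -9349/31325.5 ≈ -0.2984.
E_I = %ΔQ/%ΔI ≈ -1.54.
E_I < 0: inferior good.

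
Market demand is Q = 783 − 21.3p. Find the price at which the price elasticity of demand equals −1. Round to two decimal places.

18.38

For linear demand Q = a − bp, E = −bp/(a − bp). |E| = 1 ⇒ bp = a − bp ⇒ p = a/(2b).
p = 783/(2·21.3) ≈ 18.38.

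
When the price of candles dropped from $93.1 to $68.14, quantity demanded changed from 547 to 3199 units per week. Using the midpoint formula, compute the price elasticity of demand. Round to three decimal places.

%ΔQ = (3199 − 547)/[(547 + 3199)/2] = 2652/1873 ≈ 1.4159.
%ΔP = (68.14 − 93.1)/[(93.1 + 68.14)/2] = -24.96/80.62 ≈ -0.3096.
Arc elasticity E = %ΔQ/%ΔP ≈ 1.4159/-0.3096 ≈ -4.573.
|E| > 1: demand is elastic over this range.

-4.573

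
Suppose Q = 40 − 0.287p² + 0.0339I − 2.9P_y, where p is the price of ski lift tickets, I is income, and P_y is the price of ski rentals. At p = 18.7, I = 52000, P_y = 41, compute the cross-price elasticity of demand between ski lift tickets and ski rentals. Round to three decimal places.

Substituting, Q = 40 − 0.287(18.7)² + 0.0339(52000) − 2.9(41) = 40 − 100.361 + 1762.8 − 118.9 = 1583.539.
∂Q/∂P_y = −2.9, so E_xy = -2.9·(41/1583.539) ≈ -0.075.
E_xy < 0: the goods are complements.

-0.075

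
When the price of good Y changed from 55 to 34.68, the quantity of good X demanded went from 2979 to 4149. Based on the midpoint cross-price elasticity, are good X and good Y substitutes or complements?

%ΔQ_x = (4149 − 2979)/[(2979+4149)/2] = 1170/3564 ≈ 0.3283.
%ΔP_y = (34.68 − 55)/[(55+34.68)/2] ≈ -0.4532.
E_xy = 0.3283/-0.4532 ≈ -0.724.
E_xy < 0, so the goods are complements.

complements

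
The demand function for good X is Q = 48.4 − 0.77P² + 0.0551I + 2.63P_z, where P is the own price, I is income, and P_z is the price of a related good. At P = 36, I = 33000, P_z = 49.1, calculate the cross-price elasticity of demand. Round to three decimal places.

Q = 48.4 − 0.77(36)² + 0.0551(33000) + 2.63(49.1) = 48.4 − 997.92 + 1818.3 + 129.133 = 997.913.
∂Q/∂P_z = +2.63, so E_xy = 2.63·(49.1/997.913) ≈ 0.129.
E_xy > 0: the goods are substitutes.

0.129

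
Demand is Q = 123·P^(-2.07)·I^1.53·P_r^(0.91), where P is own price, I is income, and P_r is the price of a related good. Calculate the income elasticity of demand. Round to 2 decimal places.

For a Cobb–Douglas (constant-elasticity) form Q = A·I^α·…, the elasticity with respect to I equals the exponent α at every point.
Here the exponent on I is 1.53, so the income elasticity of demand is 1.53.

1.53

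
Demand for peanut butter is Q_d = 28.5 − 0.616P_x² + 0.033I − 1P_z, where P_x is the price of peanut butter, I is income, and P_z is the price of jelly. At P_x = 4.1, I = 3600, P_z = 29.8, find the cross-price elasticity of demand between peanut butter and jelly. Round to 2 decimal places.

Substituting, Q_d = 28.5 − 0.616(4.1)² + 0.033(3600) − 1(29.8) = 28.5 − 10.355 + 118.8 − 29.8 = 107.145.
∂Q_d/∂P_z = −1, so E_xy = -1·(29.8/107.145) ≈ -0.28.
E_xy < 0: the goods are complements.

-0.28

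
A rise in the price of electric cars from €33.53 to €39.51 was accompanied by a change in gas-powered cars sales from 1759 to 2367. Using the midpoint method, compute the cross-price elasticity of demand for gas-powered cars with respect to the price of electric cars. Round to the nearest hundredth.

%ΔQ_x = (2367 − 1759)/[(1759+2367)/2] = 608/2063 ≈ 0.2947.
%ΔP_y = (39.51 − 33.53)/[(33.53+39.51)/2] ≈ 0.1637.
E_xy = 0.2947/0.1637 ≈ 1.80.
E_xy > 0, so gas-powered cars and electric cars are substitutes.

1.80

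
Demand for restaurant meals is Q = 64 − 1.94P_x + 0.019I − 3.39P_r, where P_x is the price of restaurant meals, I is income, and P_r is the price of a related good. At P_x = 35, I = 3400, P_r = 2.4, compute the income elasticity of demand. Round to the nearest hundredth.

1.23

At the given point, Q = 64 − 1.94(35) + 0.019(3400) − 3.39(2.4) = 64 − 67.9 + 64.6 − 8.136 = 52.564.
∂Q/∂I = +0.019, so E_I = 0.019·(3400/52.564) ≈ 1.23.
E_I > 1: normal good (luxury).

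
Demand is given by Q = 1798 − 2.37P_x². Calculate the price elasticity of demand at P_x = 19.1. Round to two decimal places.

-1.85

At P_x = 19.1, Q = 933.4003.
dQ/dP_x = −2·2.37·P_x = −90.534.
Point elasticity E = (dQ/dP_x)·(P_x/Q) = -90.534 × 19.1/933.4003 ≈ -1.85.
|E| > 1, so demand is elastic at this price.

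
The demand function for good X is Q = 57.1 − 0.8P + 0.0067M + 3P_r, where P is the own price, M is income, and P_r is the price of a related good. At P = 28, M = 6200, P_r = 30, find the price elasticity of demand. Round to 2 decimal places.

Substituting, Q = 57.1 − 0.8(28) + 0.0067(6200) + 3(30) = 57.1 − 22.4 + 41.54 + 90 = 166.24.
∂Q/∂P = −0.8, so E_p = (−0.8)·(28/166.24) ≈ -0.13.
|E_p| < 1: demand is inelastic.

-0.13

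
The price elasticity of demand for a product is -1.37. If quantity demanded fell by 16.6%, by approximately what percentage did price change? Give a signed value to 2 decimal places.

%ΔQ ≈ E × %ΔP ⇒ %ΔP = %ΔQ / E = (-16.6%)/(-1.37) ≈ 12.12%.

12.12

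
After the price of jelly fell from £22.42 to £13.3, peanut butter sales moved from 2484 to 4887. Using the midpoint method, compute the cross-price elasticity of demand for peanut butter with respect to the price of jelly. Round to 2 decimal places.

-1.28

%ΔQ_x = (4887 − 2484)/[(2484+4887)/2] = 2403/3685.5 ≈ 0.6520.
%ΔP_y = (13.3 − 22.42)/[(22.42+13.3)/2] ≈ -0.5106.
E_xy = 0.6520/-0.5106 ≈ -1.28.
E_xy < 0, so peanut butter and jelly are complements.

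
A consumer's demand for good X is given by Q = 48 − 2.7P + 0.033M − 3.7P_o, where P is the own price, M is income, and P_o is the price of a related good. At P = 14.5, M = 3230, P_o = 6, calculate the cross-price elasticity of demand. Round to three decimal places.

-0.238

At the given point, Q = 48 − 2.7(14.5) + 0.033(3230) − 3.7(6) = 48 − 39.15 + 106.59 − 22.2 = 93.24.
∂Q/∂P_o = −3.7, so E_xy = -3.7·(6/93.24) ≈ -0.238.
E_xy < 0: the goods are complements.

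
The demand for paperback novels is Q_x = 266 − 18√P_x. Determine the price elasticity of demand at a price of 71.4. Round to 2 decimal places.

At P_x = 71.4, Q_x = 113.9027.
dQ_x/dP_x = −18/(2√P_x) = −18/(2·8.4499).
Point elasticity E = (dQ_x/dP_x)·(P_x/Q_x) = -1.0651 × 71.4/113.9027 ≈ -0.67.
|E| < 1, so demand is inelastic at this price.

-0.67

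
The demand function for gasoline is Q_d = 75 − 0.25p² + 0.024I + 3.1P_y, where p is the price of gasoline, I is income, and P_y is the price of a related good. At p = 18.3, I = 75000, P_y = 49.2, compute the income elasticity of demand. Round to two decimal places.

0.93

At the given point, Q_d = 75 − 0.25(18.3)² + 0.024(75000) + 3.1(49.2) = 75 − 83.7225 + 1800 + 152.52 = 1943.7975.
∂Q_d/∂I = +0.024, so E_I = 0.024·(75000/1943.7975) ≈ 0.93.
E_I ∈ (0,1): normal good (necessity).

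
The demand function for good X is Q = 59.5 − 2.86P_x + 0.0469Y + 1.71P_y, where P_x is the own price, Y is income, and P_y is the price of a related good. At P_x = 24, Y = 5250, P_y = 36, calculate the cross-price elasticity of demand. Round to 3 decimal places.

0.206

At the given point, Q = 59.5 − 2.86(24) + 0.0469(5250) + 1.71(36) = 59.5 − 68.64 + 246.225 + 61.56 = 298.645.
∂Q/∂P_y = +1.71, so E_xy = 1.71·(36/298.645) ≈ 0.206.
E_xy > 0: the goods are substitutes.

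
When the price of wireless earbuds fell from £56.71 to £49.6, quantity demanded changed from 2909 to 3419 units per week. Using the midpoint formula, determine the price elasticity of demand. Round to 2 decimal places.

%Δq = (3419 − 2909)/[(2909 + 3419)/2] = 510/3164 ≈ 0.1612.
%Δp = (49.6 − 56.71)/[(56.71 + 49.6)/2] = -7.11/53.155 ≈ -0.1338.
Arc elasticity E = %Δq/%Δp ≈ 0.1612/-0.1338 ≈ -1.21.
|E| > 1: demand is elastic over this range.

-1.21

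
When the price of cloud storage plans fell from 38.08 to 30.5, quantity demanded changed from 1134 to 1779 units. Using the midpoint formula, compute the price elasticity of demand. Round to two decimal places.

-2.00

%ΔQ = (1779 − 1134)/[(1134 + 1779)/2] = 645/1456.5 ≈ 0.4428.
%Δp = (30.5 − 38.08)/[(38.08 + 30.5)/2] = -7.58/34.29 ≈ -0.2211.
Arc elasticity E = %ΔQ/%Δp ≈ 0.4428/-0.2211 ≈ -2.00.
|E| > 1: demand is elastic over this range.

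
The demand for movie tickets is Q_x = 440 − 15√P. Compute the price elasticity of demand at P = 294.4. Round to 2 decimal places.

At P = 294.4, Q_x = 182.6287.
dQ_x/dP = −15/(2√P) = −15/(2·17.1581).
Point elasticity E = (dQ_x/dP)·(P/Q_x) = -0.4371 × 294.4/182.6287 ≈ -0.70.
|E| < 1, so demand is inelastic at this price.

-0.70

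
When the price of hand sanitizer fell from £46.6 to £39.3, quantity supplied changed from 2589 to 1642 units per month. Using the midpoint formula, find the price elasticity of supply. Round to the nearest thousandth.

2.634

%ΔQ = (1642 − 2589)/[(2589 + 1642)/2] = -947/2115.5 ≈ -0.4476.
%ΔP = (39.3 − 46.6)/[(46.6 + 39.3)/2] = -7.3/42.95 ≈ -0.1700.
Arc elasticity E = %ΔQ/%ΔP ≈ -0.4476/-0.1700 ≈ 2.634.
|E| > 1: supply is elastic over this range.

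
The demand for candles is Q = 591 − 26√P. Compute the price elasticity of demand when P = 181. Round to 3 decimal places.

-0.725

At P = 181, Q = 241.2058.
dQ/dP = −26/(2√P) = −26/(2·13.4536).
Point elasticity E = (dQ/dP)·(P/Q) = -0.9663 × 181/241.2058 ≈ -0.725.
|E| < 1, so demand is inelastic at this price.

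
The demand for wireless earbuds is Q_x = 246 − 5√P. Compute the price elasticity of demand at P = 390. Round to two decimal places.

At P = 390, Q_x = 147.2579.
dQ_x/dP = −5/(2√P) = −5/(2·19.7484).
Point elasticity E = (dQ_x/dP)·(P/Q_x) = -0.1266 × 390/147.2579 ≈ -0.34.
|E| < 1, so demand is inelastic at this price.

-0.34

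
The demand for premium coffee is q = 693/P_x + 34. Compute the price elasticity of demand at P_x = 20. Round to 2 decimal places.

-0.50

At P_x = 20, q = 68.65.
dq/dP_x = −693/P_x² = −1.7325.
Point elasticity E = (dq/dP_x)·(P_x/q) = -1.7325 × 20/68.65 ≈ -0.50.
|E| < 1, so demand is inelastic at this price.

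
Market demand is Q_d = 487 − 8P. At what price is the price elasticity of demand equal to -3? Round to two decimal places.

45.66

Set −bP/(a − bP) = −3 ⇒ bP = 3(a − bP) ⇒ bP(1+3) = 3·a.
P = 3·487/(8·4) ≈ 45.66.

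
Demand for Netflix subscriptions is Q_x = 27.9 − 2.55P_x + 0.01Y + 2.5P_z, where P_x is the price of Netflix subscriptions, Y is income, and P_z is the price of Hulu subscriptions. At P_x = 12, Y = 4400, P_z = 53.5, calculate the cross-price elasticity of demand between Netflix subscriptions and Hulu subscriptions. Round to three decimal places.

Substituting, Q_x = 27.9 − 2.55(12) + 0.01(4400) + 2.5(53.5) = 27.9 − 30.6 + 44 + 133.75 = 175.05.
∂Q_x/∂P_z = +2.5, so E_xy = 2.5·(53.5/175.05) ≈ 0.764.
E_xy > 0: the goods are substitutes.

0.764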